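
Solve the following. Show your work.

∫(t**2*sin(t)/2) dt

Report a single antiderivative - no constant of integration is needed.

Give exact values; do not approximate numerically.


Step 1. Integrate ∫(t**2*sin(t)/2) dt by parts with u = t**2, dv = (sin(t)/2) dt, so v = -cos(t)/2: now -t**2*cos(t)/2 + ∫(t*cos(t)) dt.
Step 2. Integrate ∫(t*cos(t)) dt by parts with u = t, dv = (cos(t)) dt, so v = sin(t): now -t**2*cos(t)/2 + t*sin(t) + ∫(-sin(t)) dt.
Step 3. Evaluate the standard form: now -t**2*cos(t)/2 + t*sin(t) + cos(t).
Answer: -t**2*cos(t)/2 + t*sin(t) + cos(t).


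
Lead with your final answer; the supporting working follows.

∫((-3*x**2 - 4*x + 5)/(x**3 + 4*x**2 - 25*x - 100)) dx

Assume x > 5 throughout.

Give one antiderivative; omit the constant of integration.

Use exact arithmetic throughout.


The answer is -log(x - 5) + 3*log(x + 4) - 5*log(x + 5).
Step 1. Decompose ∫((-3*x**2 - 4*x + 5)/(x**3 + 4*x**2 - 25*x - 100)) dx by partial fractions, (-3*x**2 - 4*x + 5)/(x**3 + 4*x**2 - 25*x - 100) = -5/(x + 5) + 3/(x + 4) - 1/(x - 5): now ∫(-1/(x - 5)) dx + ∫(3/(x + 4)) dx + ∫(-5/(x + 5)) dx.
Step 2. Evaluate the standard form [assuming x > -5]: now -5*log(x + 5) + ∫(-1/(x - 5)) dx + ∫(3/(x + 4)) dx.
Step 3. Evaluate the standard form [assuming x > 5]: now -log(x - 5) - 5*log(x + 5) + ∫(3/(x + 4)) dx.
Step 4. Evaluate the standard form [assuming x > -4]: now -log(x - 5) + 3*log(x + 4) - 5*log(x + 5).
Answer: -log(x - 5) + 3*log(x + 4) - 5*log(x + 5).


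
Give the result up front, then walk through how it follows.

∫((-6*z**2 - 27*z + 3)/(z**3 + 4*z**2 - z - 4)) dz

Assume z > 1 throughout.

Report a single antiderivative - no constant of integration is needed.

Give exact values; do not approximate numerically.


The answer is -3*log(z - 1) - 4*log(z + 1) + log(z + 4).
Step 1. Decompose ∫((-6*z**2 - 27*z + 3)/(z**3 + 4*z**2 - z - 4)) dz by partial fractions, (-6*z**2 - 27*z + 3)/(z**3 + 4*z**2 - z - 4) = 1/(z + 4) - 4/(z + 1) - 3/(z - 1): now ∫(-3/(z - 1)) dz + ∫(-4/(z + 1)) dz + ∫(1/(z + 4)) dz.
Step 2. Evaluate the standard form [assuming z > 1]: now -3*log(z - 1) + ∫(-4/(z + 1)) dz + ∫(1/(z + 4)) dz.
Step 3. Evaluate the standard form [assuming z > -1]: now -3*log(z - 1) - 4*log(z + 1) + ∫(1/(z + 4)) dz.
Step 4. Evaluate the standard form [assuming z > -4]: now -3*log(z - 1) - 4*log(z + 1) + log(z + 4).
Answer: -3*log(z - 1) - 4*log(z + 1) + log(z + 4).


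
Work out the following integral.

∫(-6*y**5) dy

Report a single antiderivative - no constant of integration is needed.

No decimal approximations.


Answer: -y**6.


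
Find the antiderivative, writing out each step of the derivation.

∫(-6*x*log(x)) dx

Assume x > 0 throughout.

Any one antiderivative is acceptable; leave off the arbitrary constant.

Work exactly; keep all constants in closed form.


Step 1. Integrate ∫(-6*x*log(x)) dx by parts with u = log(x), dv = (-6*x) dx, so v = -3*x**2 [assuming x > 0]: now -3*x**2*log(x) + ∫(3*x) dx.
Step 2. Evaluate the standard form: now -3*x**2*log(x) + 3*x**2/2.
Answer: -3*x**2*log(x) + 3*x**2/2.


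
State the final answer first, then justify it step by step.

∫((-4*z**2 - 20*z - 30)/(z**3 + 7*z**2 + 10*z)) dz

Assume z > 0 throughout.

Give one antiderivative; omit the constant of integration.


The answer is -3*log(z) + log(z + 2) - 2*log(z + 5).
Step 1. Decompose ∫((-4*z**2 - 20*z - 30)/(z**3 + 7*z**2 + 10*z)) dz by partial fractions, (-4*z**2 - 20*z - 30)/(z**3 + 7*z**2 + 10*z) = -2/(z + 5) + 1/(z + 2) - 3/z: now ∫(-3/z) dz + ∫(1/(z + 2)) dz + ∫(-2/(z + 5)) dz.
Step 2. Evaluate the standard form [assuming z > -5]: now -2*log(z + 5) + ∫(-3/z) dz + ∫(1/(z + 2)) dz.
Step 3. Evaluate the standard form [assuming z > -2]: now log(z + 2) - 2*log(z + 5) + ∫(-3/z) dz.
Step 4. Evaluate the standard form [assuming z > 0]: now -3*log(z) + log(z + 2) - 2*log(z + 5).
Answer: -3*log(z) + log(z + 2) - 2*log(z + 5).


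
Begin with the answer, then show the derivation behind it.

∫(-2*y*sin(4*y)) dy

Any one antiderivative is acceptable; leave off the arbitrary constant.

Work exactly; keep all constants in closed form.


The answer is y*cos(4*y)/2 - sin(4*y)/8.
Step 1. Integrate ∫(-2*y*sin(4*y)) dy by parts with u = y, dv = (-2*sin(4*y)) dy, so v = cos(4*y)/2: now y*cos(4*y)/2 + ∫(-cos(4*y)/2) dy.
Step 2. Evaluate the standard form: now y*cos(4*y)/2 - sin(4*y)/8.
Answer: y*cos(4*y)/2 - sin(4*y)/8.


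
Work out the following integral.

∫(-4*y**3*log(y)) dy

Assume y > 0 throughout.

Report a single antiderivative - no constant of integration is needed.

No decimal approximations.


Answer: -y**4*log(y) + y**4/4.


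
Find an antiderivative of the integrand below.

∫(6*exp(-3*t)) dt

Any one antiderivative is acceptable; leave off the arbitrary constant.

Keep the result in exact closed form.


Answer: -2*exp(-3*t).


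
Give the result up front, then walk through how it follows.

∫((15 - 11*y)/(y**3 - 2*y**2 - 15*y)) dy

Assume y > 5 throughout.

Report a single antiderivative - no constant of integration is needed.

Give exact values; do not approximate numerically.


The answer is -log(y) - log(y - 5) + 2*log(y + 3).
Step 1. Decompose ∫((15 - 11*y)/(y**3 - 2*y**2 - 15*y)) dy by partial fractions, (15 - 11*y)/(y**3 - 2*y**2 - 15*y) = 2/(y + 3) - 1/(y - 5) - 1/y: now ∫(-1/y) dy + ∫(-1/(y - 5)) dy + ∫(2/(y + 3)) dy.
Step 2. Evaluate the standard form [assuming y > 5]: now -log(y - 5) + ∫(-1/y) dy + ∫(2/(y + 3)) dy.
Step 3. Evaluate the standard form [assuming y > 0]: now -log(y) - log(y - 5) + ∫(2/(y + 3)) dy.
Step 4. Evaluate the standard form [assuming y > -3]: now -log(y) - log(y - 5) + 2*log(y + 3).
Answer: -log(y) - log(y - 5) + 2*log(y + 3).


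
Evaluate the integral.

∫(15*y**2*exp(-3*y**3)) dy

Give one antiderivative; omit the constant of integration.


Answer: -5*exp(-3*y**3)/3.


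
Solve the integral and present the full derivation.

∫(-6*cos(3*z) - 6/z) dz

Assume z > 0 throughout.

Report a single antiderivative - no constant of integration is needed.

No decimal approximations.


Step 1. Rewrite: now ∫(-6/z) dz + ∫(-6*cos(3*z)) dz.
Step 2. Evaluate the standard form [assuming z > 0]: now -6*log(z) + ∫(-6*cos(3*z)) dz.
Step 3. Evaluate the standard form: now -6*log(z) - 2*sin(3*z).
Answer: -6*log(z) - 2*sin(3*z).


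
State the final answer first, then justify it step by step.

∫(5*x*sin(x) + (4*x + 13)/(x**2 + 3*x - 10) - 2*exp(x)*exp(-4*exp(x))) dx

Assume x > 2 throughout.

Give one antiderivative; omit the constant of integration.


The answer is -5*x*cos(x) + 3*log(x - 2) + log(x + 5) + 5*sin(x) + exp(-4*exp(x))/2.
Step 1. Rewrite: now ∫(5*x*sin(x)) dx + ∫((4*x + 13)/(x**2 + 3*x - 10)) dx + ∫(-2*exp(x)*exp(-4*exp(x))) dx.
Step 2. Decompose ∫((4*x + 13)/(x**2 + 3*x - 10)) dx by partial fractions, (4*x + 13)/(x**2 + 3*x - 10) = 1/(x + 5) + 3/(x - 2): now ∫(5*x*sin(x)) dx + ∫(-2*exp(x)*exp(-4*exp(x))) dx + ∫(3/(x - 2)) dx + ∫(1/(x + 5)) dx.
Step 3. Evaluate the standard form [assuming x > 2]: now 3*log(x - 2) + ∫(5*x*sin(x)) dx + ∫(-2*exp(x)*exp(-4*exp(x))) dx + ∫(1/(x + 5)) dx.
Step 4. Evaluate the standard form [assuming x > -5]: now 3*log(x - 2) + log(x + 5) + ∫(5*x*sin(x)) dx + ∫(-2*exp(x)*exp(-4*exp(x))) dx.
Step 5. Integrate ∫(5*x*sin(x)) dx by parts with u = x, dv = (5*sin(x)) dx, so v = -5*cos(x): now -5*x*cos(x) + 3*log(x - 2) + log(x + 5) + ∫(-2*exp(x)*exp(-4*exp(x))) dx + ∫(5*cos(x)) dx.
Step 6. Evaluate the standard form: now -5*x*cos(x) + 3*log(x - 2) + log(x + 5) + 5*sin(x) + ∫(-2*exp(x)*exp(-4*exp(x))) dx.
Step 7. Substitute u = exp(x), turning ∫(-2*exp(x)*exp(-4*exp(x))) dx into ∫(-2*exp(-4*u)) du: now -5*x*cos(x) + 3*log(x - 2) + log(x + 5) + 5*sin(x) + ∫(-2*exp(-4*u)) du.
Step 8. Evaluate the standard form: now -5*x*cos(x) + 3*log(x - 2) + log(x + 5) + 5*sin(x) + exp(-4*u)/2.
Step 9. Substitute back u = exp(x): now -5*x*cos(x) + 3*log(x - 2) + log(x + 5) + 5*sin(x) + exp(-4*exp(x))/2.
Answer: -5*x*cos(x) + 3*log(x - 2) + log(x + 5) + 5*sin(x) + exp(-4*exp(x))/2.


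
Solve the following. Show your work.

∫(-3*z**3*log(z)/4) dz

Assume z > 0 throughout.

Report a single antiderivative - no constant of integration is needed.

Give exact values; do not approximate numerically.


Step 1. Integrate ∫(-3*z**3*log(z)/4) dz by parts with u = log(z), dv = (-3*z**3/4) dz, so v = -3*z**4/16 [assuming z > 0]: now -3*z**4*log(z)/16 + ∫(3*z**3/16) dz.
Step 2. Evaluate the standard form: now -3*z**4*log(z)/16 + 3*z**4/64.
Answer: -3*z**4*log(z)/16 + 3*z**4/64.


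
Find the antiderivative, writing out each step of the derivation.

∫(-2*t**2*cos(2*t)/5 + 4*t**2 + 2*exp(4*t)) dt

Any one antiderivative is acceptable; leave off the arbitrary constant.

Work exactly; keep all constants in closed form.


Step 1. Rewrite: now ∫(4*t**2) dt + ∫(-2*t**2*cos(2*t)/5) dt + ∫(2*exp(4*t)) dt.
Step 2. Integrate ∫(-2*t**2*cos(2*t)/5) dt by parts with u = t**2, dv = (-2*cos(2*t)/5) dt, so v = -sin(2*t)/5: now -t**2*sin(2*t)/5 + ∫(4*t**2) dt + ∫(2*t*sin(2*t)/5) dt + ∫(2*exp(4*t)) dt.
Step 3. Integrate ∫(2*t*sin(2*t)/5) dt by parts with u = t, dv = (2*sin(2*t)/5) dt, so v = -cos(2*t)/5: now -t**2*sin(2*t)/5 - t*cos(2*t)/5 + ∫(4*t**2) dt + ∫(2*exp(4*t)) dt + ∫(cos(2*t)/5) dt.
Step 4. Evaluate the standard form: now -t**2*sin(2*t)/5 - t*cos(2*t)/5 + sin(2*t)/10 + ∫(4*t**2) dt + ∫(2*exp(4*t)) dt.
Step 5. Evaluate the standard form: now 4*t**3/3 - t**2*sin(2*t)/5 - t*cos(2*t)/5 + sin(2*t)/10 + ∫(2*exp(4*t)) dt.
Step 6. Evaluate the standard form: now 4*t**3/3 - t**2*sin(2*t)/5 - t*cos(2*t)/5 + exp(4*t)/2 + sin(2*t)/10.
Answer: 4*t**3/3 - t**2*sin(2*t)/5 - t*cos(2*t)/5 + exp(4*t)/2 + sin(2*t)/10.


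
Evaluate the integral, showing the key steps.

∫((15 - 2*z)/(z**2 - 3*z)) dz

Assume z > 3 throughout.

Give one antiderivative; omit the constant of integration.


Step 1. Decompose ∫((15 - 2*z)/(z**2 - 3*z)) dz by partial fractions, (15 - 2*z)/(z**2 - 3*z) = 3/(z - 3) - 5/z: now ∫(-5/z) dz + ∫(3/(z - 3)) dz.
Step 2. Evaluate the standard form [assuming z > 3]: now 3*log(z - 3) + ∫(-5/z) dz.
Step 3. Evaluate the standard form [assuming z > 0]: now -5*log(z) + 3*log(z - 3).
Answer: -5*log(z) + 3*log(z - 3).


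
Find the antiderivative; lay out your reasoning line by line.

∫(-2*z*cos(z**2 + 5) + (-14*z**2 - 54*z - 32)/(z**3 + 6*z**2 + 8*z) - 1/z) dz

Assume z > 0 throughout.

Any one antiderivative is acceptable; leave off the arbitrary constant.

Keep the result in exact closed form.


Step 1. Rewrite: now ∫(-1/z) dz + ∫(-2*z*cos(z**2 + 5)) dz + ∫((-14*z**2 - 54*z - 32)/(z**3 + 6*z**2 + 8*z)) dz.
Step 2. Decompose ∫((-14*z**2 - 54*z - 32)/(z**3 + 6*z**2 + 8*z)) dz by partial fractions, (-14*z**2 - 54*z - 32)/(z**3 + 6*z**2 + 8*z) = -5/(z + 4) - 5/(z + 2) - 4/z: now ∫(-4/z) dz + ∫(-1/z) dz + ∫(-2*z*cos(z**2 + 5)) dz + ∫(-5/(z + 2)) dz + ∫(-5/(z + 4)) dz.
Step 3. Evaluate the standard form [assuming z > -4]: now -5*log(z + 4) + ∫(-4/z) dz + ∫(-1/z) dz + ∫(-2*z*cos(z**2 + 5)) dz + ∫(-5/(z + 2)) dz.
Step 4. Evaluate the standard form [assuming z > 0]: now -4*log(z) - 5*log(z + 4) + ∫(-1/z) dz + ∫(-2*z*cos(z**2 + 5)) dz + ∫(-5/(z + 2)) dz.
Step 5. Evaluate the standard form [assuming z > -2]: now -4*log(z) - 5*log(z + 2) - 5*log(z + 4) + ∫(-1/z) dz + ∫(-2*z*cos(z**2 + 5)) dz.
Step 6. Substitute u = z**2 + 5, turning ∫(-2*z*cos(z**2 + 5)) dz into ∫(-cos(u)) du: now -4*log(z) - 5*log(z + 2) - 5*log(z + 4) + ∫(-1/z) dz + ∫(-cos(u)) du.
Step 7. Evaluate the standard form: now -4*log(z) - 5*log(z + 2) - 5*log(z + 4) - sin(u) + ∫(-1/z) dz.
Step 8. Substitute back u = z**2 + 5: now -4*log(z) - 5*log(z + 2) - 5*log(z + 4) - sin(z**2 + 5) + ∫(-1/z) dz.
Step 9. Evaluate the standard form [assuming z > 0]: now -5*log(z) - 5*log(z + 2) - 5*log(z + 4) - sin(z**2 + 5).
Answer: -5*log(z) - 5*log(z + 2) - 5*log(z + 4) - sin(z**2 + 5).


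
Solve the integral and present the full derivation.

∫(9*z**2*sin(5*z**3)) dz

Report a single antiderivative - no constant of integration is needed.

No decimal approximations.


Step 1. Substitute u = z**3, turning ∫(9*z**2*sin(5*z**3)) dz into ∫(3*sin(5*u)) du: now ∫(3*sin(5*u)) du.
Step 2. Evaluate the standard form: now -3*cos(5*u)/5.
Step 3. Substitute back u = z**3: now -3*cos(5*z**3)/5.
Answer: -3*cos(5*z**3)/5.


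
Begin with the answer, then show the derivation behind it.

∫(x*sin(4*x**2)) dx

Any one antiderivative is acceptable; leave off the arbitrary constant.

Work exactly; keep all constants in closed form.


The answer is -cos(4*x**2)/8.
Step 1. Substitute u = x**2, turning ∫(x*sin(4*x**2)) dx into ∫(sin(4*u)/2) du: now ∫(sin(4*u)/2) du.
Step 2. Evaluate the standard form: now -cos(4*u)/8.
Step 3. Substitute back u = x**2: now -cos(4*x**2)/8.
Answer: -cos(4*x**2)/8.


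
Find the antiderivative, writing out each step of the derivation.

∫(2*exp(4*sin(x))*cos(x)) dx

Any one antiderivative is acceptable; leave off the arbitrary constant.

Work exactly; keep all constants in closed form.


Step 1. Substitute u = sin(x), turning ∫(2*exp(4*sin(x))*cos(x)) dx into ∫(2*exp(4*u)) du: now ∫(2*exp(4*u)) du.
Step 2. Evaluate the standard form: now exp(4*u)/2.
Step 3. Substitute back u = sin(x): now exp(4*sin(x))/2.
Answer: exp(4*sin(x))/2.


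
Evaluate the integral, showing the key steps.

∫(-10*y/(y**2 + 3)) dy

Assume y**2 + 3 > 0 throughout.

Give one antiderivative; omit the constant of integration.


Step 1. Substitute u = y**2 + 3, turning ∫(-10*y/(y**2 + 3)) dy into ∫(-5/u) du: now ∫(-5/u) du.
Step 2. Evaluate the standard form [assuming u > 0]: now -5*log(u).
Step 3. Substitute back u = y**2 + 3: now -5*log(y**2 + 3).
Answer: -5*log(y**2 + 3).


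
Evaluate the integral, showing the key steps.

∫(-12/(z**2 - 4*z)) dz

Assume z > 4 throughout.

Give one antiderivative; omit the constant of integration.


Step 1. Decompose ∫(-12/(z**2 - 4*z)) dz by partial fractions, -12/(z**2 - 4*z) = -3/(z - 4) + 3/z: now ∫(3/z) dz + ∫(-3/(z - 4)) dz.
Step 2. Evaluate the standard form [assuming z > 0]: now 3*log(z) + ∫(-3/(z - 4)) dz.
Step 3. Evaluate the standard form [assuming z > 4]: now 3*log(z) - 3*log(z - 4).
Answer: 3*log(z) - 3*log(z - 4).


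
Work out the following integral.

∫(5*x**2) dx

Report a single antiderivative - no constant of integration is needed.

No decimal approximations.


Answer: 5*x**3/3.


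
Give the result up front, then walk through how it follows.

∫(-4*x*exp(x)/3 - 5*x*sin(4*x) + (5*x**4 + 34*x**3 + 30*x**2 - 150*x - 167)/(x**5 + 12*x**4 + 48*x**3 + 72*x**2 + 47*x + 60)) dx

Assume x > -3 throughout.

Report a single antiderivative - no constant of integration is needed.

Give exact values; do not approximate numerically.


The answer is -4*x*exp(x)/3 + 5*x*cos(4*x)/4 + 4*exp(x)/3 + 2*log(x + 3) - log(x + 4) + 4*log(x + 5) - 5*sin(4*x)/16 - 4*atan(x).
Step 1. Rewrite: now ∫(-4*x*exp(x)/3) dx + ∫(-5*x*sin(4*x)) dx + ∫((5*x**4 + 34*x**3 + 30*x**2 - 150*x - 167)/(x**5 + 12*x**4 + 48*x**3 + 72*x**2 + 47*x + 60)) dx.
Step 2. Integrate ∫(-5*x*sin(4*x)) dx by parts with u = x, dv = (-5*sin(4*x)) dx, so v = 5*cos(4*x)/4: now 5*x*cos(4*x)/4 + ∫(-4*x*exp(x)/3) dx + ∫((5*x**4 + 34*x**3 + 30*x**2 - 150*x - 167)/(x**5 + 12*x**4 + 48*x**3 + 72*x**2 + 47*x + 60)) dx + ∫(-5*cos(4*x)/4) dx.
Step 3. Evaluate the standard form: now 5*x*cos(4*x)/4 - 5*sin(4*x)/16 + ∫(-4*x*exp(x)/3) dx + ∫((5*x**4 + 34*x**3 + 30*x**2 - 150*x - 167)/(x**5 + 12*x**4 + 48*x**3 + 72*x**2 + 47*x + 60)) dx.
Step 4. Integrate ∫(-4*x*exp(x)/3) dx by parts with u = x, dv = (-4*exp(x)/3) dx, so v = -4*exp(x)/3: now -4*x*exp(x)/3 + 5*x*cos(4*x)/4 - 5*sin(4*x)/16 + ∫((5*x**4 + 34*x**3 + 30*x**2 - 150*x - 167)/(x**5 + 12*x**4 + 48*x**3 + 72*x**2 + 47*x + 60)) dx + ∫(4*exp(x)/3) dx.
Step 5. Evaluate the standard form: now -4*x*exp(x)/3 + 5*x*cos(4*x)/4 + 4*exp(x)/3 - 5*sin(4*x)/16 + ∫((5*x**4 + 34*x**3 + 30*x**2 - 150*x - 167)/(x**5 + 12*x**4 + 48*x**3 + 72*x**2 + 47*x + 60)) dx.
Step 6. Decompose ∫((5*x**4 + 34*x**3 + 30*x**2 - 150*x - 167)/(x**5 + 12*x**4 + 48*x**3 + 72*x**2 + 47*x + 60)) dx by partial fractions, (5*x**4 + 34*x**3 + 30*x**2 - 150*x - 167)/(x**5 + 12*x**4 + 48*x**3 + 72*x**2 + 47*x + 60) = -4/(x**2 + 1) + 4/(x + 5) - 1/(x + 4) + 2/(x + 3): now -4*x*exp(x)/3 + 5*x*cos(4*x)/4 + 4*exp(x)/3 - 5*sin(4*x)/16 + ∫(2/(x + 3)) dx + ∫(-1/(x + 4)) dx + ∫(4/(x + 5)) dx + ∫(-4/(x**2 + 1)) dx.
Step 7. Evaluate the standard form [assuming x > -3]: now -4*x*exp(x)/3 + 5*x*cos(4*x)/4 + 4*exp(x)/3 + 2*log(x + 3) - 5*sin(4*x)/16 + ∫(-1/(x + 4)) dx + ∫(4/(x + 5)) dx + ∫(-4/(x**2 + 1)) dx.
Step 8. Evaluate the standard form [assuming x > -5]: now -4*x*exp(x)/3 + 5*x*cos(4*x)/4 + 4*exp(x)/3 + 2*log(x + 3) + 4*log(x + 5) - 5*sin(4*x)/16 + ∫(-1/(x + 4)) dx + ∫(-4/(x**2 + 1)) dx.
Step 9. Evaluate the standard form [assuming x > -4]: now -4*x*exp(x)/3 + 5*x*cos(4*x)/4 + 4*exp(x)/3 + 2*log(x + 3) - log(x + 4) + 4*log(x + 5) - 5*sin(4*x)/16 + ∫(-4/(x**2 + 1)) dx.
Step 10. Evaluate the standard form: now -4*x*exp(x)/3 + 5*x*cos(4*x)/4 + 4*exp(x)/3 + 2*log(x + 3) - log(x + 4) + 4*log(x + 5) - 5*sin(4*x)/16 - 4*atan(x).
Answer: -4*x*exp(x)/3 + 5*x*cos(4*x)/4 + 4*exp(x)/3 + 2*log(x + 3) - log(x + 4) + 4*log(x + 5) - 5*sin(4*x)/16 - 4*atan(x).


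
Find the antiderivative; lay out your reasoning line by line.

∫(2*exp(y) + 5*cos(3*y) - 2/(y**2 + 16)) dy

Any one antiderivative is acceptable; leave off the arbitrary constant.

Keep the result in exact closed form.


Step 1. Rewrite: now ∫(-2/(y**2 + 16)) dy + ∫(2*exp(y)) dy + ∫(5*cos(3*y)) dy.
Step 2. Evaluate the standard form: now 2*exp(y) + ∫(-2/(y**2 + 16)) dy + ∫(5*cos(3*y)) dy.
Step 3. Evaluate the standard form: now 2*exp(y) + 5*sin(3*y)/3 + ∫(-2/(y**2 + 16)) dy.
Step 4. Evaluate the standard form: now 2*exp(y) + 5*sin(3*y)/3 - atan(y/4)/2.
Answer: 2*exp(y) + 5*sin(3*y)/3 - atan(y/4)/2.


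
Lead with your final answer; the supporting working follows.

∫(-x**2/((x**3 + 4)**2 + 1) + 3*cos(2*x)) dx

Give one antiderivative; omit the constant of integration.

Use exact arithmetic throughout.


The answer is 3*sin(2*x)/2 - atan(x**3 + 4)/3.
Step 1. Rewrite: now ∫(-x**2/((x**3 + 4)**2 + 1)) dx + ∫(3*cos(2*x)) dx.
Step 2. Substitute u = x**3 + 4, turning ∫(-x**2/((x**3 + 4)**2 + 1)) dx into ∫(-1/(3*(u**2 + 1))) du: now ∫(-1/(3*(u**2 + 1))) du + ∫(3*cos(2*x)) dx.
Step 3. Evaluate the standard form: now -atan(u)/3 + ∫(3*cos(2*x)) dx.
Step 4. Substitute back u = x**3 + 4: now -atan(x**3 + 4)/3 + ∫(3*cos(2*x)) dx.
Step 5. Evaluate the standard form: now 3*sin(2*x)/2 - atan(x**3 + 4)/3.
Answer: 3*sin(2*x)/2 - atan(x**3 + 4)/3.


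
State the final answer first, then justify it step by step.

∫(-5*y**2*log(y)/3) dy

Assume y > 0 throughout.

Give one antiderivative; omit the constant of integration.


The answer is -5*y**3*log(y)/9 + 5*y**3/27.
Step 1. Integrate ∫(-5*y**2*log(y)/3) dy by parts with u = log(y), dv = (-5*y**2/3) dy, so v = -5*y**3/9 [assuming y > 0]: now -5*y**3*log(y)/9 + ∫(5*y**2/9) dy.
Step 2. Evaluate the standard form: now -5*y**3*log(y)/9 + 5*y**3/27.
Answer: -5*y**3*log(y)/9 + 5*y**3/27.


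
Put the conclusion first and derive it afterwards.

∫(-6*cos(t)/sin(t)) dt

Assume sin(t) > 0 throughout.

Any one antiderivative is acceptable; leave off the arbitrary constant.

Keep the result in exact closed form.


The answer is -6*log(sin(t)).
Step 1. Substitute u = sin(t), turning ∫(-6*cos(t)/sin(t)) dt into ∫(-6/u) du: now ∫(-6/u) du.
Step 2. Evaluate the standard form [assuming u > 0]: now -6*log(u).
Step 3. Substitute back u = sin(t): now -6*log(sin(t)).
Answer: -6*log(sin(t)).


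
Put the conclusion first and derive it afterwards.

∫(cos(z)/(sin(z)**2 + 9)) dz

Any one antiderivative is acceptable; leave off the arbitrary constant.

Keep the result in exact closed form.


The answer is atan(sin(z)/3)/3.
Step 1. Substitute u = sin(z), turning ∫(cos(z)/(sin(z)**2 + 9)) dz into ∫(1/(u**2 + 9)) du: now ∫(1/(u**2 + 9)) du.
Step 2. Evaluate the standard form: now atan(u/3)/3.
Step 3. Substitute back u = sin(z): now atan(sin(z)/3)/3.
Answer: atan(sin(z)/3)/3.


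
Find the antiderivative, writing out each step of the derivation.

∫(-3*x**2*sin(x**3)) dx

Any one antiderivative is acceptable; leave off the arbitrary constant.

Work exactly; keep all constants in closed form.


Step 1. Substitute u = x**3, turning ∫(-3*x**2*sin(x**3)) dx into ∫(-sin(u)) du: now ∫(-sin(u)) du.
Step 2. Evaluate the standard form: now cos(u).
Step 3. Substitute back u = x**3: now cos(x**3).
Answer: cos(x**3).


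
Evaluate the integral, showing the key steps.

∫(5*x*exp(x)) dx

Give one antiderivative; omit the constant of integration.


Step 1. Integrate ∫(5*x*exp(x)) dx by parts with u = x, dv = (5*exp(x)) dx, so v = 5*exp(x): now 5*x*exp(x) + ∫(-5*exp(x)) dx.
Step 2. Evaluate the standard form: now 5*x*exp(x) - 5*exp(x).
Answer: 5*x*exp(x) - 5*exp(x).


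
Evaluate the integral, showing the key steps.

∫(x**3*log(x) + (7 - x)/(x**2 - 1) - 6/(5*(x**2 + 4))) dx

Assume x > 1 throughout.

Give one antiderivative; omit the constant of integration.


Step 1. Rewrite: now ∫(x**3*log(x)) dx + ∫((7 - x)/(x**2 - 1)) dx + ∫(-6/(5*(x**2 + 4))) dx.
Step 2. Decompose ∫((7 - x)/(x**2 - 1)) dx by partial fractions, (7 - x)/(x**2 - 1) = -4/(x + 1) + 3/(x - 1): now ∫(x**3*log(x)) dx + ∫(3/(x - 1)) dx + ∫(-4/(x + 1)) dx + ∫(-6/(5*(x**2 + 4))) dx.
Step 3. Evaluate the standard form [assuming x > 1]: now 3*log(x - 1) + ∫(x**3*log(x)) dx + ∫(-4/(x + 1)) dx + ∫(-6/(5*(x**2 + 4))) dx.
Step 4. Evaluate the standard form [assuming x > -1]: now 3*log(x - 1) - 4*log(x + 1) + ∫(x**3*log(x)) dx + ∫(-6/(5*(x**2 + 4))) dx.
Step 5. Evaluate the standard form: now 3*log(x - 1) - 4*log(x + 1) - 3*atan(x/2)/5 + ∫(x**3*log(x)) dx.
Step 6. Integrate ∫(x**3*log(x)) dx by parts with u = log(x), dv = (x**3) dx, so v = x**4/4 [assuming x > 0]: now x**4*log(x)/4 + 3*log(x - 1) - 4*log(x + 1) - 3*atan(x/2)/5 + ∫(-x**3/4) dx.
Step 7. Evaluate the standard form: now x**4*log(x)/4 - x**4/16 + 3*log(x - 1) - 4*log(x + 1) - 3*atan(x/2)/5.
Answer: x**4*log(x)/4 - x**4/16 + 3*log(x - 1) - 4*log(x + 1) - 3*atan(x/2)/5.


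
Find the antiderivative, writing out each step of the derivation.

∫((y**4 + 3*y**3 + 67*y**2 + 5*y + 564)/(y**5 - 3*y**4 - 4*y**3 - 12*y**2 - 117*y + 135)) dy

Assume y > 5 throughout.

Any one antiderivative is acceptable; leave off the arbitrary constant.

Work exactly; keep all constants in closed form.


Step 1. Decompose ∫((y**4 + 3*y**3 + 67*y**2 + 5*y + 564)/(y**5 - 3*y**4 - 4*y**3 - 12*y**2 - 117*y + 135)) dy by partial fractions, (y**4 + 3*y**3 + 67*y**2 + 5*y + 564)/(y**5 - 3*y**4 - 4*y**3 - 12*y**2 - 117*y + 135) = 1/(y**2 + 9) + 2/(y + 3) - 4/(y - 1) + 3/(y - 5): now ∫(3/(y - 5)) dy + ∫(-4/(y - 1)) dy + ∫(2/(y + 3)) dy + ∫(1/(y**2 + 9)) dy.
Step 2. Evaluate the standard form [assuming y > 1]: now -4*log(y - 1) + ∫(3/(y - 5)) dy + ∫(2/(y + 3)) dy + ∫(1/(y**2 + 9)) dy.
Step 3. Evaluate the standard form [assuming y > -3]: now -4*log(y - 1) + 2*log(y + 3) + ∫(3/(y - 5)) dy + ∫(1/(y**2 + 9)) dy.
Step 4. Evaluate the standard form [assuming y > 5]: now 3*log(y - 5) - 4*log(y - 1) + 2*log(y + 3) + ∫(1/(y**2 + 9)) dy.
Step 5. Evaluate the standard form: now 3*log(y - 5) - 4*log(y - 1) + 2*log(y + 3) + atan(y/3)/3.
Answer: 3*log(y - 5) - 4*log(y - 1) + 2*log(y + 3) + atan(y/3)/3.


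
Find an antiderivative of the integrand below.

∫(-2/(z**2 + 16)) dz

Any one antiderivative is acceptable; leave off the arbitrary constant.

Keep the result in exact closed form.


Answer: -atan(z/4)/2.


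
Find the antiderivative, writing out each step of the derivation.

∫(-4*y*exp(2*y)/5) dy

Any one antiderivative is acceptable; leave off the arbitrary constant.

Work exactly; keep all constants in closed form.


Step 1. Integrate ∫(-4*y*exp(2*y)/5) dy by parts with u = y, dv = (-4*exp(2*y)/5) dy, so v = -2*exp(2*y)/5: now -2*y*exp(2*y)/5 + ∫(2*exp(2*y)/5) dy.
Step 2. Evaluate the standard form: now -2*y*exp(2*y)/5 + exp(2*y)/5.
Answer: -2*y*exp(2*y)/5 + exp(2*y)/5.


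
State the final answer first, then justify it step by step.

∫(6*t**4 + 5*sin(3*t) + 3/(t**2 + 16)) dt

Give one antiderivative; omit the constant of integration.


The answer is 6*t**5/5 - 5*cos(3*t)/3 + 3*atan(t/4)/4.
Step 1. Rewrite: now ∫(6*t**4) dt + ∫(3/(t**2 + 16)) dt + ∫(5*sin(3*t)) dt.
Step 2. Evaluate the standard form: now 3*atan(t/4)/4 + ∫(6*t**4) dt + ∫(5*sin(3*t)) dt.
Step 3. Evaluate the standard form: now -5*cos(3*t)/3 + 3*atan(t/4)/4 + ∫(6*t**4) dt.
Step 4. Evaluate the standard form: now 6*t**5/5 - 5*cos(3*t)/3 + 3*atan(t/4)/4.
Answer: 6*t**5/5 - 5*cos(3*t)/3 + 3*atan(t/4)/4.


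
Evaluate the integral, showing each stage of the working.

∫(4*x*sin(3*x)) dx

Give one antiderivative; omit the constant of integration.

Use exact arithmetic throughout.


Step 1. Integrate ∫(4*x*sin(3*x)) dx by parts with u = x, dv = (4*sin(3*x)) dx, so v = -4*cos(3*x)/3: now -4*x*cos(3*x)/3 + ∫(4*cos(3*x)/3) dx.
Step 2. Evaluate the standard form: now -4*x*cos(3*x)/3 + 4*sin(3*x)/9.
Answer: -4*x*cos(3*x)/3 + 4*sin(3*x)/9.


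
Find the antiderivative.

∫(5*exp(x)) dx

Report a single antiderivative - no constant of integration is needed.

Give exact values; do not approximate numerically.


Answer: 5*exp(x).


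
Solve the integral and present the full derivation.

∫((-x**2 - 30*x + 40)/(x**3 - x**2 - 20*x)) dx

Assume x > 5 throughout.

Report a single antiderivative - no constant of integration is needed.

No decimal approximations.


Step 1. Decompose ∫((-x**2 - 30*x + 40)/(x**3 - x**2 - 20*x)) dx by partial fractions, (-x**2 - 30*x + 40)/(x**3 - x**2 - 20*x) = 4/(x + 4) - 3/(x - 5) - 2/x: now ∫(-2/x) dx + ∫(-3/(x - 5)) dx + ∫(4/(x + 4)) dx.
Step 2. Evaluate the standard form [assuming x > -4]: now 4*log(x + 4) + ∫(-2/x) dx + ∫(-3/(x - 5)) dx.
Step 3. Evaluate the standard form [assuming x > 5]: now -3*log(x - 5) + 4*log(x + 4) + ∫(-2/x) dx.
Step 4. Evaluate the standard form [assuming x > 0]: now -2*log(x) - 3*log(x - 5) + 4*log(x + 4).
Answer: -2*log(x) - 3*log(x - 5) + 4*log(x + 4).


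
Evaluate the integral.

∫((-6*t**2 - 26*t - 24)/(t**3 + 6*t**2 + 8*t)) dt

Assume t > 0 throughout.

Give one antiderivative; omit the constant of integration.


Answer: -3*log(t) - log(t + 2) - 2*log(t + 4).


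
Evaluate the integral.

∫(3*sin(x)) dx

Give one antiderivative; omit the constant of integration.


Answer: -3*cos(x).


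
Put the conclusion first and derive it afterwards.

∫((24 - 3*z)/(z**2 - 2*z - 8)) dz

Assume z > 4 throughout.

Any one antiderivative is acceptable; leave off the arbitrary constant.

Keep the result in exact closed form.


The answer is 2*log(z - 4) - 5*log(z + 2).
Step 1. Decompose ∫((24 - 3*z)/(z**2 - 2*z - 8)) dz by partial fractions, (24 - 3*z)/(z**2 - 2*z - 8) = -5/(z + 2) + 2/(z - 4): now ∫(2/(z - 4)) dz + ∫(-5/(z + 2)) dz.
Step 2. Evaluate the standard form [assuming z > 4]: now 2*log(z - 4) + ∫(-5/(z + 2)) dz.
Step 3. Evaluate the standard form [assuming z > -2]: now 2*log(z - 4) - 5*log(z + 2).
Answer: 2*log(z - 4) - 5*log(z + 2).


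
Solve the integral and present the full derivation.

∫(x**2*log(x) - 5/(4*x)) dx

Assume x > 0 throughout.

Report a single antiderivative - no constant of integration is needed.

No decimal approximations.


Step 1. Rewrite: now ∫(-5/(4*x)) dx + ∫(x**2*log(x)) dx.
Step 2. Integrate ∫(x**2*log(x)) dx by parts with u = log(x), dv = (x**2) dx, so v = x**3/3 [assuming x > 0]: now x**3*log(x)/3 + ∫(-5/(4*x)) dx + ∫(-x**2/3) dx.
Step 3. Evaluate the standard form: now x**3*log(x)/3 - x**3/9 + ∫(-5/(4*x)) dx.
Step 4. Evaluate the standard form [assuming x > 0]: now x**3*log(x)/3 - x**3/9 - 5*log(x)/4.
Answer: x**3*log(x)/3 - x**3/9 - 5*log(x)/4.


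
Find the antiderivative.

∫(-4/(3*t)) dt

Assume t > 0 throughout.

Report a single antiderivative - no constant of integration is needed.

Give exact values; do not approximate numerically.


Answer: -4*log(t)/3.


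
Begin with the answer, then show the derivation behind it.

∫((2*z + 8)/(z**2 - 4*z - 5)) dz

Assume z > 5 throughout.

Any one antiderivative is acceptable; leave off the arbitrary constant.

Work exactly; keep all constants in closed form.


The answer is 3*log(z - 5) - log(z + 1).
Step 1. Decompose ∫((2*z + 8)/(z**2 - 4*z - 5)) dz by partial fractions, (2*z + 8)/(z**2 - 4*z - 5) = -1/(z + 1) + 3/(z - 5): now ∫(3/(z - 5)) dz + ∫(-1/(z + 1)) dz.
Step 2. Evaluate the standard form [assuming z > -1]: now -log(z + 1) + ∫(3/(z - 5)) dz.
Step 3. Evaluate the standard form [assuming z > 5]: now 3*log(z - 5) - log(z + 1).
Answer: 3*log(z - 5) - log(z + 1).


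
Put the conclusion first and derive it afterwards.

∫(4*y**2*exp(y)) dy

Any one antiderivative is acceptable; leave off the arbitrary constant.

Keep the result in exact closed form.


The answer is 4*y**2*exp(y) - 8*y*exp(y) + 8*exp(y).
Step 1. Integrate ∫(4*y**2*exp(y)) dy by parts with u = y**2, dv = (4*exp(y)) dy, so v = 4*exp(y): now 4*y**2*exp(y) + ∫(-8*y*exp(y)) dy.
Step 2. Integrate ∫(-8*y*exp(y)) dy by parts with u = y, dv = (-8*exp(y)) dy, so v = -8*exp(y): now 4*y**2*exp(y) - 8*y*exp(y) + ∫(8*exp(y)) dy.
Step 3. Evaluate the standard form: now 4*y**2*exp(y) - 8*y*exp(y) + 8*exp(y).
Answer: 4*y**2*exp(y) - 8*y*exp(y) + 8*exp(y).


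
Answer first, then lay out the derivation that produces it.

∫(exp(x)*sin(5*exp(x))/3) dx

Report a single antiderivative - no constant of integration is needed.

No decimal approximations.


The answer is -cos(5*exp(x))/15.
Step 1. Substitute u = exp(x), turning ∫(exp(x)*sin(5*exp(x))/3) dx into ∫(sin(5*u)/3) du: now ∫(sin(5*u)/3) du.
Step 2. Evaluate the standard form: now -cos(5*u)/15.
Step 3. Substitute back u = exp(x): now -cos(5*exp(x))/15.
Answer: -cos(5*exp(x))/15.


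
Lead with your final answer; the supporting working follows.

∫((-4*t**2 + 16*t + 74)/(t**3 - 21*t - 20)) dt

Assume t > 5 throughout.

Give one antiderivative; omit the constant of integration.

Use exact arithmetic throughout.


The answer is log(t - 5) - 3*log(t + 1) - 2*log(t + 4).
Step 1. Decompose ∫((-4*t**2 + 16*t + 74)/(t**3 - 21*t - 20)) dt by partial fractions, (-4*t**2 + 16*t + 74)/(t**3 - 21*t - 20) = -2/(t + 4) - 3/(t + 1) + 1/(t - 5): now ∫(1/(t - 5)) dt + ∫(-3/(t + 1)) dt + ∫(-2/(t + 4)) dt.
Step 2. Evaluate the standard form [assuming t > -1]: now -3*log(t + 1) + ∫(1/(t - 5)) dt + ∫(-2/(t + 4)) dt.
Step 3. Evaluate the standard form [assuming t > -4]: now -3*log(t + 1) - 2*log(t + 4) + ∫(1/(t - 5)) dt.
Step 4. Evaluate the standard form [assuming t > 5]: now log(t - 5) - 3*log(t + 1) - 2*log(t + 4).
Answer: log(t - 5) - 3*log(t + 1) - 2*log(t + 4).


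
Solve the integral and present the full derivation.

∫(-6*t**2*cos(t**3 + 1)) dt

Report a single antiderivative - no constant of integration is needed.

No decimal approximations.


Step 1. Substitute u = t**3 + 1, turning ∫(-6*t**2*cos(t**3 + 1)) dt into ∫(-2*cos(u)) du: now ∫(-2*cos(u)) du.
Step 2. Evaluate the standard form: now -2*sin(u).
Step 3. Substitute back u = t**3 + 1: now -2*sin(t**3 + 1).
Answer: -2*sin(t**3 + 1).


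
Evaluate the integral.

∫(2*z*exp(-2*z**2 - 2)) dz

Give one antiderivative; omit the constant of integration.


Answer: -exp(-2*z**2 - 2)/2.


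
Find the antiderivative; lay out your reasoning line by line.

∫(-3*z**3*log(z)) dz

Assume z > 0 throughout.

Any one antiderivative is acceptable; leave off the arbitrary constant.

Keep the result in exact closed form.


Step 1. Integrate ∫(-3*z**3*log(z)) dz by parts with u = log(z), dv = (-3*z**3) dz, so v = -3*z**4/4 [assuming z > 0]: now -3*z**4*log(z)/4 + ∫(3*z**3/4) dz.
Step 2. Evaluate the standard form: now -3*z**4*log(z)/4 + 3*z**4/16.
Answer: -3*z**4*log(z)/4 + 3*z**4/16.


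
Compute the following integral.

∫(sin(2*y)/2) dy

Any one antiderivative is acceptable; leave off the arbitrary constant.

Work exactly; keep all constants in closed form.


Answer: -cos(2*y)/4.


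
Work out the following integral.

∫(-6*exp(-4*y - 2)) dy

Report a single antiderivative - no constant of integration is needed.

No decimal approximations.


Answer: 3*exp(-4*y - 2)/2.


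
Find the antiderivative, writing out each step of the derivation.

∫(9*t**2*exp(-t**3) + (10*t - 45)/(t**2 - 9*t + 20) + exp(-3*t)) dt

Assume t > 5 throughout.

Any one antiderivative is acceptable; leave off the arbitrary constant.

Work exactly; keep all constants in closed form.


Step 1. Rewrite: now ∫(9*t**2*exp(-t**3)) dt + ∫((10*t - 45)/(t**2 - 9*t + 20)) dt + ∫(exp(-3*t)) dt.
Step 2. Substitute u = t**3, turning ∫(9*t**2*exp(-t**3)) dt into ∫(3*exp(-u)) du: now ∫((10*t - 45)/(t**2 - 9*t + 20)) dt + ∫(exp(-3*t)) dt + ∫(3*exp(-u)) du.
Step 3. Evaluate the standard form: now ∫((10*t - 45)/(t**2 - 9*t + 20)) dt + ∫(exp(-3*t)) dt - 3*exp(-u).
Step 4. Substitute back u = t**3: now ∫((10*t - 45)/(t**2 - 9*t + 20)) dt + ∫(exp(-3*t)) dt - 3*exp(-t**3).
Step 5. Decompose ∫((10*t - 45)/(t**2 - 9*t + 20)) dt by partial fractions, (10*t - 45)/(t**2 - 9*t + 20) = 5/(t - 4) + 5/(t - 5): now ∫(5/(t - 5)) dt + ∫(5/(t - 4)) dt + ∫(exp(-3*t)) dt - 3*exp(-t**3).
Step 6. Evaluate the standard form [assuming t > 5]: now 5*log(t - 5) + ∫(5/(t - 4)) dt + ∫(exp(-3*t)) dt - 3*exp(-t**3).
Step 7. Evaluate the standard form [assuming t > 4]: now 5*log(t - 5) + 5*log(t - 4) + ∫(exp(-3*t)) dt - 3*exp(-t**3).
Step 8. Evaluate the standard form: now 5*log(t - 5) + 5*log(t - 4) - 3*exp(-t**3) - exp(-3*t)/3.
Answer: 5*log(t - 5) + 5*log(t - 4) - 3*exp(-t**3) - exp(-3*t)/3.


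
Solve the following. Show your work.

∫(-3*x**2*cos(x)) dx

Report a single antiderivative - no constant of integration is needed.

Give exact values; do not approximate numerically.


Step 1. Integrate ∫(-3*x**2*cos(x)) dx by parts with u = x**2, dv = (-3*cos(x)) dx, so v = -3*sin(x): now -3*x**2*sin(x) + ∫(6*x*sin(x)) dx.
Step 2. Integrate ∫(6*x*sin(x)) dx by parts with u = x, dv = (6*sin(x)) dx, so v = -6*cos(x): now -3*x**2*sin(x) - 6*x*cos(x) + ∫(6*cos(x)) dx.
Step 3. Evaluate the standard form: now -3*x**2*sin(x) - 6*x*cos(x) + 6*sin(x).
Answer: -3*x**2*sin(x) - 6*x*cos(x) + 6*sin(x).


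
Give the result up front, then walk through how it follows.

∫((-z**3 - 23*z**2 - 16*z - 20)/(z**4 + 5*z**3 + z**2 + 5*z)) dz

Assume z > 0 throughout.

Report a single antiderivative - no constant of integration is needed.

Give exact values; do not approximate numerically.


The answer is -4*log(z) + 3*log(z + 5) - 3*atan(z).
Step 1. Decompose ∫((-z**3 - 23*z**2 - 16*z - 20)/(z**4 + 5*z**3 + z**2 + 5*z)) dz by partial fractions, (-z**3 - 23*z**2 - 16*z - 20)/(z**4 + 5*z**3 + z**2 + 5*z) = -3/(z**2 + 1) + 3/(z + 5) - 4/z: now ∫(-4/z) dz + ∫(3/(z + 5)) dz + ∫(-3/(z**2 + 1)) dz.
Step 2. Evaluate the standard form [assuming z > -5]: now 3*log(z + 5) + ∫(-4/z) dz + ∫(-3/(z**2 + 1)) dz.
Step 3. Evaluate the standard form [assuming z > 0]: now -4*log(z) + 3*log(z + 5) + ∫(-3/(z**2 + 1)) dz.
Step 4. Evaluate the standard form: now -4*log(z) + 3*log(z + 5) - 3*atan(z).
Answer: -4*log(z) + 3*log(z + 5) - 3*atan(z).


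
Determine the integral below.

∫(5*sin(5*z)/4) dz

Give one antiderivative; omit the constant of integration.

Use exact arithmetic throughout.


Answer: -cos(5*z)/4.


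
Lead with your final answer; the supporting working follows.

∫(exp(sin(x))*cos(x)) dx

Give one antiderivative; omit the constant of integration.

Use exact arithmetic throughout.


The answer is exp(sin(x)).
Step 1. Substitute u = sin(x), turning ∫(exp(sin(x))*cos(x)) dx into ∫(exp(u)) du: now ∫(exp(u)) du.
Step 2. Evaluate the standard form: now exp(u).
Step 3. Substitute back u = sin(x): now exp(sin(x)).
Answer: exp(sin(x)).


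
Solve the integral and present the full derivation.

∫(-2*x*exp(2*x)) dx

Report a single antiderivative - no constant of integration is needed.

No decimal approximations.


Step 1. Integrate ∫(-2*x*exp(2*x)) dx by parts with u = x, dv = (-2*exp(2*x)) dx, so v = -exp(2*x): now -x*exp(2*x) + ∫(exp(2*x)) dx.
Step 2. Evaluate the standard form: now -x*exp(2*x) + exp(2*x)/2.
Answer: -x*exp(2*x) + exp(2*x)/2.


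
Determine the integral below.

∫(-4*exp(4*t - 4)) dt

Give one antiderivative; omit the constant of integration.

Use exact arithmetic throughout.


Answer: -exp(4*t - 4).


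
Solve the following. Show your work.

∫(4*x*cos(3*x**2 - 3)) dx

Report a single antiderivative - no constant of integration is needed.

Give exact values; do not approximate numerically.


Step 1. Substitute u = x**2 - 1, turning ∫(4*x*cos(3*x**2 - 3)) dx into ∫(2*cos(3*u)) du: now ∫(2*cos(3*u)) du.
Step 2. Evaluate the standard form: now 2*sin(3*u)/3.
Step 3. Substitute back u = x**2 - 1: now 2*sin(3*x**2 - 3)/3.
Answer: 2*sin(3*x**2 - 3)/3.


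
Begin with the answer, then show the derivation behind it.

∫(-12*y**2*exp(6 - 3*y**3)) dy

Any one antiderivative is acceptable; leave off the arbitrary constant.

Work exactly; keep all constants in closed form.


The answer is 4*exp(6 - 3*y**3)/3.
Step 1. Substitute u = y**3 - 2, turning ∫(-12*y**2*exp(6 - 3*y**3)) dy into ∫(-4*exp(-3*u)) du: now ∫(-4*exp(-3*u)) du.
Step 2. Evaluate the standard form: now 4*exp(-3*u)/3.
Step 3. Substitute back u = y**3 - 2: now 4*exp(6 - 3*y**3)/3.
Answer: 4*exp(6 - 3*y**3)/3.


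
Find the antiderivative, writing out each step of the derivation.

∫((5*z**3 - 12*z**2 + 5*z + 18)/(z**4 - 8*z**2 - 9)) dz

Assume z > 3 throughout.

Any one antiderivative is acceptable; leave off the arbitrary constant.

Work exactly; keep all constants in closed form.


Step 1. Decompose ∫((5*z**3 - 12*z**2 + 5*z + 18)/(z**4 - 8*z**2 - 9)) dz by partial fractions, (5*z**3 - 12*z**2 + 5*z + 18)/(z**4 - 8*z**2 - 9) = -3/(z**2 + 1) + 4/(z + 3) + 1/(z - 3): now ∫(1/(z - 3)) dz + ∫(4/(z + 3)) dz + ∫(-3/(z**2 + 1)) dz.
Step 2. Evaluate the standard form [assuming z > -3]: now 4*log(z + 3) + ∫(1/(z - 3)) dz + ∫(-3/(z**2 + 1)) dz.
Step 3. Evaluate the standard form [assuming z > 3]: now log(z - 3) + 4*log(z + 3) + ∫(-3/(z**2 + 1)) dz.
Step 4. Evaluate the standard form: now log(z - 3) + 4*log(z + 3) - 3*atan(z).
Answer: log(z - 3) + 4*log(z + 3) - 3*atan(z).


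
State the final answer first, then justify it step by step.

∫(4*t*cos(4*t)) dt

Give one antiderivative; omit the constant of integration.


The answer is t*sin(4*t) + cos(4*t)/4.
Step 1. Integrate ∫(4*t*cos(4*t)) dt by parts with u = t, dv = (4*cos(4*t)) dt, so v = sin(4*t): now t*sin(4*t) + ∫(-sin(4*t)) dt.
Step 2. Evaluate the standard form: now t*sin(4*t) + cos(4*t)/4.
Answer: t*sin(4*t) + cos(4*t)/4.


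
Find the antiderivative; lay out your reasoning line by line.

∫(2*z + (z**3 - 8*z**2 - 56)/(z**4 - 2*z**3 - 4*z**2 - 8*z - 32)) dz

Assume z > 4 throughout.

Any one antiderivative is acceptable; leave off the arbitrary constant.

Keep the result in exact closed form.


Step 1. Rewrite: now ∫(2*z) dz + ∫((z**3 - 8*z**2 - 56)/(z**4 - 2*z**3 - 4*z**2 - 8*z - 32)) dz.
Step 2. Decompose ∫((z**3 - 8*z**2 - 56)/(z**4 - 2*z**3 - 4*z**2 - 8*z - 32)) dz by partial fractions, (z**3 - 8*z**2 - 56)/(z**4 - 2*z**3 - 4*z**2 - 8*z - 32) = 2/(z**2 + 4) + 2/(z + 2) - 1/(z - 4): now ∫(2*z) dz + ∫(-1/(z - 4)) dz + ∫(2/(z + 2)) dz + ∫(2/(z**2 + 4)) dz.
Step 3. Evaluate the standard form [assuming z > -2]: now 2*log(z + 2) + ∫(2*z) dz + ∫(-1/(z - 4)) dz + ∫(2/(z**2 + 4)) dz.
Step 4. Evaluate the standard form [assuming z > 4]: now -log(z - 4) + 2*log(z + 2) + ∫(2*z) dz + ∫(2/(z**2 + 4)) dz.
Step 5. Evaluate the standard form: now -log(z - 4) + 2*log(z + 2) + atan(z/2) + ∫(2*z) dz.
Step 6. Evaluate the standard form: now z**2 - log(z - 4) + 2*log(z + 2) + atan(z/2).
Answer: z**2 - log(z - 4) + 2*log(z + 2) + atan(z/2).


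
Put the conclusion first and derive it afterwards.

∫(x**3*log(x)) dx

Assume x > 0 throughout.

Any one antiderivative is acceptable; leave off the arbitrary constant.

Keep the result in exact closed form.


The answer is x**4*log(x)/4 - x**4/16.
Step 1. Integrate ∫(x**3*log(x)) dx by parts with u = log(x), dv = (x**3) dx, so v = x**4/4 [assuming x > 0]: now x**4*log(x)/4 + ∫(-x**3/4) dx.
Step 2. Evaluate the standard form: now x**4*log(x)/4 - x**4/16.
Answer: x**4*log(x)/4 - x**4/16.
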